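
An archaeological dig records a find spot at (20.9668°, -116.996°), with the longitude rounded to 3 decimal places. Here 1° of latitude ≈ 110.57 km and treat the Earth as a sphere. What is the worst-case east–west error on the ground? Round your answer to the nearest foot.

Rounding to 3 decimal places leaves the longitude within ±0.0005° of the true value.
One degree of longitude at 20.9668° is 110570 × cos 20.9668° ≈ 110570 × 0.9338 = 103249 m.
So at most 0.0005° × 103249 ≈ 51.6245 m east–west.
Converting: 51.6245 m × 3.2808 ft/m ≈ 169.37 ft.

169 feet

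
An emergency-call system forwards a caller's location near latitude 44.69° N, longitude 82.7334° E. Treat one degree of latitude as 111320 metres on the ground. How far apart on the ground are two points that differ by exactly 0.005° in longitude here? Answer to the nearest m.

396 m

At 44.69° a degree of longitude is 111320 × cos 44.69° ≈ 79139.9 m, so 0.005° corresponds to 395.699 m.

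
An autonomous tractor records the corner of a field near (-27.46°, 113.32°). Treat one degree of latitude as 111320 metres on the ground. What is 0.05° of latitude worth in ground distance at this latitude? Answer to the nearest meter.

Along a meridian 0.05° is 0.05 × 111320 = 5566 m.

5566 meters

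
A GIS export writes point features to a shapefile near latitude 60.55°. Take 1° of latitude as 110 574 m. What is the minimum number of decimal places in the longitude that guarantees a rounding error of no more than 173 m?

At 60.55° one degree of longitude covers 110574 × cos 60.55° ≈ 110574 × 0.4917 ≈ 54365.2 m.
With N decimal places the half-ulp bound is 0.5·10⁻ᴺ°, or 0.5·10⁻ᴺ × 54365.2 m on the ground.
Setting 27182.6 × 10⁻ᴺ ≤ 173 gives 10ᴺ ≥ 157.1, i.e. N ≥ 2.20.
At 2 places the error can reach 272 m, but 3 places keeps it to 27.2 m.

3 decimal places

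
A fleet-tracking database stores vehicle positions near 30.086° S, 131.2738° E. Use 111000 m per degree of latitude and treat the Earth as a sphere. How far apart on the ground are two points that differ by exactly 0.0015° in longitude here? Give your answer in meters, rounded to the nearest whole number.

One degree of longitude here spans 111000 × cos 30.086° = 111000 × 0.8653 ≈ 96045.4 m; 0.0015° of that is 144.068 m.

144 meters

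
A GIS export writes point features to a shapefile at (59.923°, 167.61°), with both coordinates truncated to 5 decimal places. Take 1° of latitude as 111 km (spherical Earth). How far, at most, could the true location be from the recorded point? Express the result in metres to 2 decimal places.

Truncating at 5 decimal places can drop up to a full unit in the last place, so each coordinate may be off by as much as 1e-05°.
North–south component: 1e-05° × 111000 = 1.11 m.
E–W at 59.923°: 1e-05° × 111000 × cos 59.923° = 1e-05 × 111000 × 0.5012 ≈ 0.556291 m.
The two errors are perpendicular, so the maximum displacement is √(1.11² + 0.556291²) ≈ 1.2416 m.

1.24 metres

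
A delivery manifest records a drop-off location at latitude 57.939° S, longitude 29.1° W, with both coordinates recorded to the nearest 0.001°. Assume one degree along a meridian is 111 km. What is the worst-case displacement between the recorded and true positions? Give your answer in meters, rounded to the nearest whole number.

Rounding to 3 decimal places leaves each coordinate within ±0.0005° of the true value.
Latitude error → 0.0005 × 111000 = 55.5 m along the meridian.
Longitude error → 0.0005 × 111000 × cos 57.939° = 0.0005 × 111000 × 0.5308 ≈ 29.4606 m.
The two errors are perpendicular, so the maximum displacement is √(55.5² + 29.4606²) ≈ 62.8345 m.

63 meters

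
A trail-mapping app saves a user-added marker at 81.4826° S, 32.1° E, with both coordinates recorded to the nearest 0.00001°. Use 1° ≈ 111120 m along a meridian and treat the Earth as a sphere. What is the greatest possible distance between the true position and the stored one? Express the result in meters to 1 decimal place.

0.6 meters

Rounding to 5 decimal places leaves each coordinate within ±5e-06° of the true value.
N–S: 5e-06° × 111120 m/° = 0.5556 m.
East–west component at 81.4826°: 5e-06° × 111120 × cos 81.4826° ≈ 5e-06 × 16458 ≈ 0.0822898 m.
Worst case both components are at the extreme and orthogonal: √(0.5556² + 0.0822898²) ≈ 0.561661 m.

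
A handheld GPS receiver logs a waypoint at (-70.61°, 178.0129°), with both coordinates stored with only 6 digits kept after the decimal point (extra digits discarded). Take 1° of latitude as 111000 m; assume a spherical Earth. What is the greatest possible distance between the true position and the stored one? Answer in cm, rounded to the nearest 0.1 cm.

11.7 cm

Truncating at 6 decimal places can drop up to a full unit in the last place, so each coordinate may be off by as much as 1e-06°.
N–S: 1e-06° × 111000 m/° = 0.111 m.
Longitude error → 1e-06 × 111000 × cos 70.61° = 1e-06 × 111000 × 0.3320 ≈ 0.0368516 m.
The two errors are perpendicular, so the maximum displacement is √(0.111² + 0.0368516²) ≈ 0.116957 m.
That is 0.116957 m = 11.696 cm.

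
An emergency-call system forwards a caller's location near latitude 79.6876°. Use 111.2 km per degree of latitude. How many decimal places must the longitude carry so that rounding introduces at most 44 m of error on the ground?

3

At 79.6876° one degree of longitude covers 111200 × cos 79.6876° ≈ 111200 × 0.1790 ≈ 19906.5 m.
With N decimal places the half-ulp bound is 0.5·10⁻ᴺ°, or 0.5·10⁻ᴺ × 19906.5 m on the ground.
Need 0.5 × 19906.5 × 10⁻ᴺ ≤ 44 → 10⁻ᴺ ≤ 4.421e-03, so N ≥ 2.35.
At 2 places the error can reach 99.5 m, but 3 places keeps it to 9.95 m.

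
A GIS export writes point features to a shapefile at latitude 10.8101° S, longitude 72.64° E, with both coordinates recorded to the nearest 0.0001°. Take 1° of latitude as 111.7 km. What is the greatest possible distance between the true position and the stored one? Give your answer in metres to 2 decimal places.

7.83 metres

Rounding to 4 decimal places leaves each coordinate within ±5e-05° of the true value.
N–S: 5e-05° × 111700 m/° = 5.585 m.
E–W at 10.8101°: 5e-05° × 111700 × cos 10.8101° = 5e-05 × 111700 × 0.9823 ≈ 5.48589 m.
Worst case both components are at the extreme and orthogonal: √(5.585² + 5.48589²) ≈ 7.82861 m.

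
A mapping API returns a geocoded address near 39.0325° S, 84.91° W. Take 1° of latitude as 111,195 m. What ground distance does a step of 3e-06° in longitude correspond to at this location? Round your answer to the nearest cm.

One degree of longitude here spans 111195 × cos 39.0325° = 111195 × 0.7768 ≈ 86375 m; 3e-06° of that is 0.259125 m.
That is 0.259125 m = 25.913 cm.

26 cm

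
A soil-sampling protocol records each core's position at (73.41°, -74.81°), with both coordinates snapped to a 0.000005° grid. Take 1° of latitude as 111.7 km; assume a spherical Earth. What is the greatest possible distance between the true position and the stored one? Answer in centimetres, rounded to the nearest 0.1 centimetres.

With a 0.000005° grid the true value lies within half a step, ±0.000005°/2 = ±2.5e-06°, of the stored one.
Latitude error → 2.5e-06 × 111700 = 0.27925 m along the meridian.
Longitude error → 2.5e-06 × 111700 × cos 73.41° = 2.5e-06 × 111700 × 0.2855 ≈ 0.0797318 m.
Combining orthogonally: (0.27925² + 0.0797318²)^½ ≈ 0.29041 m.
That is 0.29041 m = 29.041 cm.

29.0 centimetres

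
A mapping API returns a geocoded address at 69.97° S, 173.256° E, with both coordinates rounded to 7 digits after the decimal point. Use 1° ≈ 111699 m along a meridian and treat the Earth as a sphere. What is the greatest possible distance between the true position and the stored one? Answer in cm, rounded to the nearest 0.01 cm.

Rounding to 7 decimal places leaves each coordinate within ±5e-08° of the true value.
North–south component: 5e-08° × 111699 = 0.00558495 m.
East–west component at 69.97°: 5e-08° × 111699 × cos 69.97° ≈ 5e-08 × 38258.3 ≈ 0.00191291 m.
Combining orthogonally: (0.00558495² + 0.00191291²)^½ ≈ 0.00590347 m.
That is 0.00590347 m = 0.59035 cm.

0.59 cm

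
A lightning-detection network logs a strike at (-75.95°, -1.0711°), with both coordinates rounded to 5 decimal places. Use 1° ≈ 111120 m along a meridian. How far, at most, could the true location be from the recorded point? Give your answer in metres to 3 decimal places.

Rounding to 5 decimal places leaves each coordinate within ±5e-06° of the true value.
N–S: 5e-06° × 111120 m/° = 0.5556 m.
E–W at 75.95°: 5e-06° × 111120 × cos 75.95° = 5e-06 × 111120 × 0.2428 ≈ 0.134882 m.
The two errors are perpendicular, so the maximum displacement is √(0.5556² + 0.134882²) ≈ 0.571738 m.

0.572 metres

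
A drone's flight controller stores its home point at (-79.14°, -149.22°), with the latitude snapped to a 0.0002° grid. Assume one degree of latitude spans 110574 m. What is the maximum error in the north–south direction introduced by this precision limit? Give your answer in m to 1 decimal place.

With a 0.0002° grid the true value lies within half a step, ±0.0002°/2 = ±0.0001°, of the stored one.
Along the meridian that is 0.0001° × 110574 m/° = 11.0574 m.

11.1 m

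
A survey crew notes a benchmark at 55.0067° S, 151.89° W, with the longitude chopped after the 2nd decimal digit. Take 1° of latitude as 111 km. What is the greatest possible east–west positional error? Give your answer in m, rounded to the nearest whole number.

Truncating at 2 decimal places can drop up to a full unit in the last place, so the longitude may be off by as much as 0.01°.
One degree of longitude at 55.0067° is 111000 × cos 55.0067° ≈ 111000 × 0.5735 = 63656.4 m.
Maximum E–W displacement: 0.01 × 63656.4 = 636.564 m.

637 m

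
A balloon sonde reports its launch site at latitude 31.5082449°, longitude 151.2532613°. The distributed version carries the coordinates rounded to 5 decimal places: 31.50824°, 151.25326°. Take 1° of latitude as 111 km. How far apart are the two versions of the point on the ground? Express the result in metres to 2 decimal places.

0.56 metres

The latitude changed by +0.0000049° and the longitude by +0.0000013°.
North–south shift: 0.0000049 × 111000 = 0.5439 m.
E–W at 31.5082°: 0.0000013° × 111000 × cos 31.5082° = 0.0000013 × 111000 × 0.8526 ≈ 0.123025 m.
Distance: √(0.5439² + 0.123025²) ≈ 0.55764 m.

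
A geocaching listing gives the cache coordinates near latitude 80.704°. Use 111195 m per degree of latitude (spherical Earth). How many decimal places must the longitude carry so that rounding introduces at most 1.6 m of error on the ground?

4 decimal places

At 80.704° one degree of longitude covers 111195 × cos 80.704° ≈ 111195 × 0.1615 ≈ 17961.9 m.
N decimal places → at most half a unit in the last place, 0.5 × 10⁻ᴺ° = 17961.9/2 × 10⁻ᴺ m.
Setting 8980.94 × 10⁻ᴺ ≤ 1.6 gives 10ᴺ ≥ 5613, i.e. N ≥ 3.75.
So 4 decimal places suffice (0.898 m); 3 would allow up to 8.98 m.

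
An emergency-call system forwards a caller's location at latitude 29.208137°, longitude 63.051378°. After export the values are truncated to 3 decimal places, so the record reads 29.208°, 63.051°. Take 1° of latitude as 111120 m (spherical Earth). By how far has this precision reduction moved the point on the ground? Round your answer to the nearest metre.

40 metres

The latitude changed by +0.000137° and the longitude by +0.000378°.
North–south shift: 0.000137 × 111120 = 15.2234 m.
East–west at this latitude: 0.000378° × 111120 × cos 29.208° ≈ 0.000378 × 96991.5 = 36.6628 m.
Hypotenuse of the two orthogonal shifts: √(15.2234² + 36.6628²) = 39.6978 m.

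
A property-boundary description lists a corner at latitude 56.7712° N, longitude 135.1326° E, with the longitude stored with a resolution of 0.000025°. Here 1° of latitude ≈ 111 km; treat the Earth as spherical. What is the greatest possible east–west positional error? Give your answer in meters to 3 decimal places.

With a 0.000025° grid the true value lies within half a step, ±0.000025°/2 = ±1.25e-05°, of the stored one.
Parallels shrink by cos φ, so at 56.7712° a degree of longitude is 111000 × 0.5480 ≈ 60826.2 m.
Maximum E–W displacement: 1.25e-05 × 60826.2 = 0.760327 m.

0.760 meters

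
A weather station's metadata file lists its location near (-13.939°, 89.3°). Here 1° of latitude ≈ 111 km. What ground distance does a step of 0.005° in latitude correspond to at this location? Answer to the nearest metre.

555 metres

Along a meridian 0.005° is 0.005 × 111000 = 555 m.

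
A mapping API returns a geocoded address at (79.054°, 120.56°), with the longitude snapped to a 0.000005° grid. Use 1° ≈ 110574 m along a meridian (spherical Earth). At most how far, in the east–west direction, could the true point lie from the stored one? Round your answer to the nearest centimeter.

With a 0.000005° grid the true value lies within half a step, ±0.000005°/2 = ±2.5e-06°, of the stored one.
One degree of longitude at 79.054° is 110574 × cos 79.054° ≈ 110574 × 0.1899 = 20996.2 m.
Maximum E–W displacement: 2.5e-06 × 20996.2 = 0.0524905 m.
That is 0.0524905 m = 5.2491 cm.

5 centimeters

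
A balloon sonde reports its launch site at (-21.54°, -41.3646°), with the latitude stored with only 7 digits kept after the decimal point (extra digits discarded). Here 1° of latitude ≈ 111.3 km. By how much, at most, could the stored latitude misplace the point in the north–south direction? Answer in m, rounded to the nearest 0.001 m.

Truncating at 7 decimal places can drop up to a full unit in the last place, so the latitude may be off by as much as 1e-07°.
So the N–S error is at most 1e-07 × 111300 = 0.01113 m.

0.011 m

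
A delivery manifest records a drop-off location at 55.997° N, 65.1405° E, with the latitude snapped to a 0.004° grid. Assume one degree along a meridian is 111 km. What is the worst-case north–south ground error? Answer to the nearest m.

222 m

With a 0.004° grid the true value lies within half a step, ±0.004°/2 = ±0.002°, of the stored one.
Along the meridian that is 0.002° × 111000 m/° = 222 m.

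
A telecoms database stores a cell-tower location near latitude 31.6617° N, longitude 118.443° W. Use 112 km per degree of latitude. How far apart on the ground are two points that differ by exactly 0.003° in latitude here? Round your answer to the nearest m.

Along a meridian 0.003° is 0.003 × 112000 = 336 m.

336 m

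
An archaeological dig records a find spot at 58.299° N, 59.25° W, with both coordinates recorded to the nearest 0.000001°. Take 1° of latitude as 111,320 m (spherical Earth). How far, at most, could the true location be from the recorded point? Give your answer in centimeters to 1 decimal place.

6.3 centimeters

Rounding to 6 decimal places leaves each coordinate within ±5e-07° of the true value.
N–S: 5e-07° × 111320 m/° = 0.05566 m.
E–W at 58.299°: 5e-07° × 111320 × cos 58.299° = 5e-07 × 111320 × 0.5255 ≈ 0.0292486 m.
The two errors are perpendicular, so the maximum displacement is √(0.05566² + 0.0292486²) ≈ 0.062877 m.
That is 0.062877 m = 6.2877 cm.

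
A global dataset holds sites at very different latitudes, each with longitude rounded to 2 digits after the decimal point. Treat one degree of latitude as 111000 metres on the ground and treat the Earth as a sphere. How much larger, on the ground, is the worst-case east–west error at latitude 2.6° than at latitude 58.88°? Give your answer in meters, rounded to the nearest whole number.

268 meters

Rounding to 2 decimal places leaves the longitude within ±0.005° of the true value.
Error at 2.6° = 0.005° × 111000 × cos 2.6° ≈ 555 × 0.9990 = 554.43 m.
Error at 58.88° = 0.005° × 111000 × cos 58.88° ≈ 555 × 0.5168 = 286.84 m.
So the lower-latitude error exceeds the higher by 554.43 − 286.84 = 267.59 m.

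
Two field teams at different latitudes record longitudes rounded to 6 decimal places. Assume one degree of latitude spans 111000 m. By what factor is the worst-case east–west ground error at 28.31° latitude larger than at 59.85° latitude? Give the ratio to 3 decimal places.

1.753

Rounding to 6 decimal places leaves the longitude within ±5e-07° of the true value.
Error at 28.31° = 5e-07° × 111000 × cos 28.31° ≈ 0.0555 × 0.8804 = 0.048862 m.
At 59.85°: 5e-07° × 111000 × cos 59.85° = 5e-07 × 111000 × 0.5023 ≈ 0.027876 m.
The ratio reduces to cos 28.31° / cos 59.85° = 0.8804/0.5023 ≈ 1.7528.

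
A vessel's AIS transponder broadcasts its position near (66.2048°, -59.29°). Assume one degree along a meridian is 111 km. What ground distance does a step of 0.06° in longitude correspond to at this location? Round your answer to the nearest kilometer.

One degree of longitude here spans 111000 × cos 66.2048° = 111000 × 0.4035 ≈ 44785 m; 0.06° of that is 2687.1 m.
That is 2687.1 m = 2.6871 km.

3 kilometers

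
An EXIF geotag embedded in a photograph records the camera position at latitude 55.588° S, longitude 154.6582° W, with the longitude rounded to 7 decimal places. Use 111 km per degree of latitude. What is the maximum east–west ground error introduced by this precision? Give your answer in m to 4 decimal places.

Rounding to 7 decimal places leaves the longitude within ±5e-08° of the true value.
Parallels shrink by cos φ, so at 55.588° a degree of longitude is 111000 × 0.5651 ≈ 62730.5 m.
East–west error: 5e-08° × 62730.5 m/° ≈ 0.00313653 m.

0.0031 m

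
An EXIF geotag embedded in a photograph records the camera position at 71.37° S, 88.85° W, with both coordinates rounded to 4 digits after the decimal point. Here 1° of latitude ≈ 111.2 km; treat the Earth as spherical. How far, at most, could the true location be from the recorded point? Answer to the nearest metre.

6 metres

Rounding to 4 decimal places leaves each coordinate within ±5e-05° of the true value.
N–S: 5e-05° × 111200 m/° = 5.56 m.
E–W at 71.37°: 5e-05° × 111200 × cos 71.37° = 5e-05 × 111200 × 0.3195 ≈ 1.77617 m.
Combining orthogonally: (5.56² + 1.77617²)^½ ≈ 5.83681 m.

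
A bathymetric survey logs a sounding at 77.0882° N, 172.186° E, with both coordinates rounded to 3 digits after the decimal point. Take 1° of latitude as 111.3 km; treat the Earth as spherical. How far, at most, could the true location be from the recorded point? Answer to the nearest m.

57 m

Rounding to 3 decimal places leaves each coordinate within ±0.0005° of the true value.
Latitude error → 0.0005 × 111300 = 55.65 m along the meridian.
Longitude error → 0.0005 × 111300 × cos 77.0882° = 0.0005 × 111300 × 0.2235 ≈ 12.435 m.
Combining orthogonally: (55.65² + 12.435²)^½ ≈ 57.0224 m.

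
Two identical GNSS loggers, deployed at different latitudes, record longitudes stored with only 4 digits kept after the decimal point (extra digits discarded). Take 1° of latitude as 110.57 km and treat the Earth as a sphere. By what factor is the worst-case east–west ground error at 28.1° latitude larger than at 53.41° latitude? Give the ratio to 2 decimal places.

Truncating at 4 decimal places can drop up to a full unit in the last place, so the longitude may be off by as much as 0.0001°.
Error at 28.1° = 0.0001° × 110570 × cos 28.1° ≈ 11.057 × 0.8821 = 9.7537 m.
At 53.41°: 0.0001° × 110570 × cos 53.41° = 0.0001 × 110570 × 0.5961 ≈ 6.5909 m.
The ratio reduces to cos 28.1° / cos 53.41° = 0.8821/0.5961 ≈ 1.4799.

1.48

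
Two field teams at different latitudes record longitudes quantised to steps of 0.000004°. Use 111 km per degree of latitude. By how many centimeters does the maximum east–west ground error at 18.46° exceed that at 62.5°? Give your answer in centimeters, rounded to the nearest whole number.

With a 0.000004° grid the true value lies within half a step, ±0.000004°/2 = ±2e-06°, of the stored one.
At 18.46°: 2e-06° × 111000 × cos 18.46° = 2e-06 × 111000 × 0.9485 ≈ 0.21058 m.
At 62.5°: 2e-06° × 111000 × cos 62.5° = 2e-06 × 111000 × 0.4617 ≈ 0.10251 m.
So the lower-latitude error exceeds the higher by 0.21058 − 0.10251 = 0.10807 m.
That is 0.108069 m = 10.807 cm.

11 centimeters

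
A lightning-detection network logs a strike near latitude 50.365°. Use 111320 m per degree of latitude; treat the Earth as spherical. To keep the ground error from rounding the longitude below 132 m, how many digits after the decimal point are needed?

At 50.365° one degree of longitude covers 111320 × cos 50.365° ≈ 111320 × 0.6379 ≈ 71010.4 m.
Rounding to N decimal places gives at most 0.5 × 10⁻ᴺ degrees of error, i.e. 0.5 × 10⁻ᴺ × 71010.4 m.
Setting 35505.2 × 10⁻ᴺ ≤ 132 gives 10ᴺ ≥ 269, i.e. N ≥ 2.43.
So 3 decimal places suffice (35.5 m); 2 would allow up to 355 m.

3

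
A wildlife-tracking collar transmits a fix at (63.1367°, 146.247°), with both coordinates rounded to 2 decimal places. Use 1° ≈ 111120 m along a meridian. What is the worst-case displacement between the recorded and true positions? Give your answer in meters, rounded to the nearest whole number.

610 meters

Rounding to 2 decimal places leaves each coordinate within ±0.005° of the true value.
Latitude error → 0.005 × 111120 = 555.6 m along the meridian.
Longitude error → 0.005 × 111120 × cos 63.1367° = 0.005 × 111120 × 0.4519 ≈ 251.055 m.
The two errors are perpendicular, so the maximum displacement is √(555.6² + 251.055²) ≈ 609.689 m.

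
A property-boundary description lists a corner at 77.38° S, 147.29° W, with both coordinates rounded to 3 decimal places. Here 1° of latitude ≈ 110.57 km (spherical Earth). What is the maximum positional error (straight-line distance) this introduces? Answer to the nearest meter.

Rounding to 3 decimal places leaves each coordinate within ±0.0005° of the true value.
North–south component: 0.0005° × 110570 = 55.285 m.
E–W at 77.38°: 0.0005° × 110570 × cos 77.38° = 0.0005 × 110570 × 0.2185 ≈ 12.0789 m.
Worst case both components are at the extreme and orthogonal: √(55.285² + 12.0789²) ≈ 56.5891 m.

57 meters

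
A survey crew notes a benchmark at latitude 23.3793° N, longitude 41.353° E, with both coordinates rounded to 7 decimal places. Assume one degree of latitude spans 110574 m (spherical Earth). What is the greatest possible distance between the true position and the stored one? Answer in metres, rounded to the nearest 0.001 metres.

0.008 metres

Rounding to 7 decimal places leaves each coordinate within ±5e-08° of the true value.
North–south component: 5e-08° × 110574 = 0.0055287 m.
East–west component at 23.3793°: 5e-08° × 110574 × cos 23.3793° ≈ 5e-08 × 101496 ≈ 0.00507478 m.
Combining orthogonally: (0.0055287² + 0.00507478²)^½ ≈ 0.00750466 m.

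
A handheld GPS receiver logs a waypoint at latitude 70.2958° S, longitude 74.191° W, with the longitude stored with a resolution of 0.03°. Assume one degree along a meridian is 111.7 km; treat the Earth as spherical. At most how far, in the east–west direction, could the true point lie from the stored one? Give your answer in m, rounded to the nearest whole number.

With a 0.03° grid the true value lies within half a step, ±0.03°/2 = ±0.015°, of the stored one.
One degree of longitude at 70.2958° is 111700 × cos 70.2958° ≈ 111700 × 0.3372 = 37661.2 m.
Maximum E–W displacement: 0.015 × 37661.2 = 564.919 m.

565 m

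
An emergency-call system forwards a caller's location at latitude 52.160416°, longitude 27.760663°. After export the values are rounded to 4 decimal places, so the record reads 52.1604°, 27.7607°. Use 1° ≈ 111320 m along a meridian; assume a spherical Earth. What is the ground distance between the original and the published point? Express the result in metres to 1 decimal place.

3.1 metres

The latitude changed by +0.000016° and the longitude by -0.000037°.
N–S: 0.000016° × 111320 m/° = 1.78112 m.
East–west at this latitude: -0.000037° × 111320 × cos 52.1604° ≈ -0.000037 × 68289.6 = -2.52671 m.
Distance: √(1.78112² + 2.52671²) ≈ 3.09139 m.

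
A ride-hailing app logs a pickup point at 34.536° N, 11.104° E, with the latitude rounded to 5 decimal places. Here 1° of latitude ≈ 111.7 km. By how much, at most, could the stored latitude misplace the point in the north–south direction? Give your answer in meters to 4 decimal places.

Rounding to 5 decimal places leaves the latitude within ±5e-06° of the true value.
So the N–S error is at most 5e-06 × 111700 = 0.5585 m.

0.5585 meters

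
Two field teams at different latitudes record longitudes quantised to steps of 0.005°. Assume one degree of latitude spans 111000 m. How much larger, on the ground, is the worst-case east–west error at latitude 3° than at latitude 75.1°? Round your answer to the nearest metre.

206 metres

With a 0.005° grid the true value lies within half a step, ±0.005°/2 = ±0.0025°, of the stored one.
Error at 3° = 0.0025° × 111000 × cos 3° ≈ 277.5 × 0.9986 = 277.12 m.
At 75.1°: 0.0025° × 111000 × cos 75.1° = 0.0025 × 111000 × 0.2571 ≈ 71.354 m.
So the lower-latitude error exceeds the higher by 277.12 − 71.354 = 205.77 m.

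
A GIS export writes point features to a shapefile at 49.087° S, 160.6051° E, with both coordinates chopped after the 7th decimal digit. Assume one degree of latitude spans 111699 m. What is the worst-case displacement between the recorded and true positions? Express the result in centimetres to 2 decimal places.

Truncating at 7 decimal places can drop up to a full unit in the last place, so each coordinate may be off by as much as 1e-07°.
N–S: 1e-07° × 111699 m/° = 0.0111699 m.
E–W at 49.087°: 1e-07° × 111699 × cos 49.087° = 1e-07 × 111699 × 0.6549 ≈ 0.0073153 m.
Worst case both components are at the extreme and orthogonal: √(0.0111699² + 0.0073153²) ≈ 0.0133522 m.
That is 0.0133522 m = 1.3352 cm.

1.34 centimetres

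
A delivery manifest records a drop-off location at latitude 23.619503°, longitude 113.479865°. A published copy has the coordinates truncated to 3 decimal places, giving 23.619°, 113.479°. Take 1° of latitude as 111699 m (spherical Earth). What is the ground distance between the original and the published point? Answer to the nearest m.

105 m

The latitude changed by +0.000503° and the longitude by +0.000865°.
North–south shift: 0.000503 × 111699 = 56.1846 m.
East–west at this latitude: 0.000865° × 111699 × cos 23.619° ≈ 0.000865 × 102342 = 88.5258 m.
Hypotenuse of the two orthogonal shifts: √(56.1846² + 88.5258²) = 104.85 m.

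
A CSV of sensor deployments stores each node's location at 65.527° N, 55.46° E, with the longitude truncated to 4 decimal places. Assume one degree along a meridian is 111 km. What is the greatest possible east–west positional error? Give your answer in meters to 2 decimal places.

Truncating at 4 decimal places can drop up to a full unit in the last place, so the longitude may be off by as much as 0.0001°.
One degree of longitude at 65.527° is 111000 × cos 65.527° ≈ 111000 × 0.4143 = 45983.3 m.
East–west error: 0.0001° × 45983.3 m/° ≈ 4.59833 m.

4.60 meters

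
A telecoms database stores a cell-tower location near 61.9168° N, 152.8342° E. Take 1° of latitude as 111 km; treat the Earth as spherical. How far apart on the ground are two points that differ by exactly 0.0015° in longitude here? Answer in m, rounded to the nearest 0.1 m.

0.0015° of longitude at 61.9168° is 0.0015 × 111000 × cos 61.9168° ≈ 0.0015 × 52253.6 = 78.3804 m.

78.4 m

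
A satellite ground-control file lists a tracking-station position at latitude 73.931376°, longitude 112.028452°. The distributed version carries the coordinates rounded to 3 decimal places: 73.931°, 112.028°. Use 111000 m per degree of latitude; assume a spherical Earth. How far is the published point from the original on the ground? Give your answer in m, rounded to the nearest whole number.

The latitude changed by +0.000376° and the longitude by +0.000452°.
N–S: 0.000376° × 111000 m/° = 41.736 m.
East–west at this latitude: 0.000452° × 111000 × cos 73.931° ≈ 0.000452 × 30724.2 = 13.8873 m.
Distance: √(41.736² + 13.8873²) ≈ 43.9858 m.

44 m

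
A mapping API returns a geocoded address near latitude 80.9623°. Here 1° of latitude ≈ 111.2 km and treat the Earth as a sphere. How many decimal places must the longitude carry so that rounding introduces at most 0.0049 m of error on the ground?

7

At 80.9623° one degree of longitude covers 111200 × cos 80.9623° ≈ 111200 × 0.1571 ≈ 17467.8 m.
With N decimal places the half-ulp bound is 0.5·10⁻ᴺ°, or 0.5·10⁻ᴺ × 17467.8 m on the ground.
Setting 8733.89 × 10⁻ᴺ ≤ 0.0049 gives 10ᴺ ≥ 1.782e+06, i.e. N ≥ 6.25.
N = 6 would give 0.00873 m (too coarse); N = 7 gives 0.000873 m ≤ 0.0049 m.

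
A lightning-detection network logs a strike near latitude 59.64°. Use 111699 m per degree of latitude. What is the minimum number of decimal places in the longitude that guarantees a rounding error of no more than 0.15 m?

6

At 59.64° one degree of longitude covers 111699 × cos 59.64° ≈ 111699 × 0.5054 ≈ 56456.2 m.
N decimal places → at most half a unit in the last place, 0.5 × 10⁻ᴺ° = 56456.2/2 × 10⁻ᴺ m.
Setting 28228.1 × 10⁻ᴺ ≤ 0.15 gives 10ᴺ ≥ 1.882e+05, i.e. N ≥ 5.27.
So 6 decimal places suffice (0.0282 m); 5 would allow up to 0.282 m.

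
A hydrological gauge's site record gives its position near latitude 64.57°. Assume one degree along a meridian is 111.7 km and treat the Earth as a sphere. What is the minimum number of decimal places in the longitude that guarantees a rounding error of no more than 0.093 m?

6 decimal places

At 64.57° one degree of longitude covers 111700 × cos 64.57° ≈ 111700 × 0.4294 ≈ 47964.9 m.
With N decimal places the half-ulp bound is 0.5·10⁻ᴺ°, or 0.5·10⁻ᴺ × 47964.9 m on the ground.
Setting 23982.4 × 10⁻ᴺ ≤ 0.093 gives 10ᴺ ≥ 2.579e+05, i.e. N ≥ 5.41.
At 5 places the error can reach 0.24 m, but 6 places keeps it to 0.024 m.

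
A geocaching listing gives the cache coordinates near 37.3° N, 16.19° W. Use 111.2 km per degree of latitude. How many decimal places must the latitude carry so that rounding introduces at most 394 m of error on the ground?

One degree of latitude covers 111200 m.
Rounding to N decimal places gives at most 0.5 × 10⁻ᴺ degrees of error, i.e. 0.5 × 10⁻ᴺ × 111200 m.
Need 0.5 × 111200 × 10⁻ᴺ ≤ 394 → 10⁻ᴺ ≤ 7.086e-03, so N ≥ 2.15.
So 3 decimal places suffice (55.6 m); 2 would allow up to 556 m.

3 decimal places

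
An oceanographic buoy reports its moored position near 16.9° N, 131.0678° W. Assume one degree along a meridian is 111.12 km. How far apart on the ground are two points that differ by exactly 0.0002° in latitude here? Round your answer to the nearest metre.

22 metres

Along a meridian 0.0002° is 0.0002 × 111120 = 22.224 m.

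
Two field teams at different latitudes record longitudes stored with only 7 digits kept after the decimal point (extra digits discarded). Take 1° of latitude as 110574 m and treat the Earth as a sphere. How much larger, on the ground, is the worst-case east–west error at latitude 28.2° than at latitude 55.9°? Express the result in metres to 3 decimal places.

0.004 metres

Truncating at 7 decimal places can drop up to a full unit in the last place, so the longitude may be off by as much as 1e-07°.
Error at 28.2° = 1e-07° × 110574 × cos 28.2° ≈ 0.011057 × 0.8813 = 0.0097449 m.
At 55.9°: 1e-07° × 110574 × cos 55.9° = 1e-07 × 110574 × 0.5606 ≈ 0.0061992 m.
Difference: 0.0097449 − 0.0061992 = 0.0035457 m.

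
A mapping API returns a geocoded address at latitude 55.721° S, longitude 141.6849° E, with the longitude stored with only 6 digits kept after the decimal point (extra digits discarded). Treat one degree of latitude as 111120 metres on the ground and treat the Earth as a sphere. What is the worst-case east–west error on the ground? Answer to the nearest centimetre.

Truncating at 6 decimal places can drop up to a full unit in the last place, so the longitude may be off by as much as 1e-06°.
At latitude 55.721° a degree of longitude spans 111120 m × cos 55.721° = 111120 × 0.5632 ≈ 62585.4 m.
Maximum E–W displacement: 1e-06 × 62585.4 = 0.0625854 m.
That is 0.0625854 m = 6.2585 cm.

6 centimetres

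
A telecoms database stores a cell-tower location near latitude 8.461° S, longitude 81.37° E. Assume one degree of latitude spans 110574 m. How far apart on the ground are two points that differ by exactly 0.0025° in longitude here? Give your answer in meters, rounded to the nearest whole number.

273 meters

At 8.461° a degree of longitude is 110574 × cos 8.461° ≈ 109371 m, so 0.0025° corresponds to 273.426 m.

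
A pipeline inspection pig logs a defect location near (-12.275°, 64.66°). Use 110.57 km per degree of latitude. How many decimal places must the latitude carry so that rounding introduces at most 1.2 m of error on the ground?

One degree of latitude covers 110570 m.
N decimal places → at most half a unit in the last place, 0.5 × 10⁻ᴺ° = 110570/2 × 10⁻ᴺ m.
Need 0.5 × 110570 × 10⁻ᴺ ≤ 1.2 → 10⁻ᴺ ≤ 2.171e-05, so N ≥ 4.66.
At 4 places the error can reach 5.53 m, but 5 places keeps it to 0.553 m.

5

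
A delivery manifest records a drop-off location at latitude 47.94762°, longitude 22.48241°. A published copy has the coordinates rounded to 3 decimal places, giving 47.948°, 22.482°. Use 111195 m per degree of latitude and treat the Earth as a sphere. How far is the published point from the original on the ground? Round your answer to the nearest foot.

171 feet

Δlat = 47.94762 − 47.948 = -0.00038°; Δlon = 22.48241 − 22.482 = +0.00041°.
N–S: -0.00038° × 111195 m/° = -42.2541 m.
E–W at 47.948°: 0.00041° × 111195 × cos 47.948° = 0.00041 × 111195 × 0.6698 ≈ 30.5364 m.
Hypotenuse of the two orthogonal shifts: √(42.2541² + 30.5364²) = 52.1333 m.
In feet: 52.1333 m ÷ 0.3048 ≈ 171.04 ft.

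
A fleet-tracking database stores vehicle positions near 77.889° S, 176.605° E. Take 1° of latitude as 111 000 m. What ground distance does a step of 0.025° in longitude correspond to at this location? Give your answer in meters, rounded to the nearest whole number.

582 meters

0.025° of longitude at 77.889° is 0.025 × 111000 × cos 77.889° ≈ 0.025 × 23288.5 = 582.212 m.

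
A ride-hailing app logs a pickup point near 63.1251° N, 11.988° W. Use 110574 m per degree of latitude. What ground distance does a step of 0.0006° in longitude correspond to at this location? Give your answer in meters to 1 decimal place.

30.0 meters

0.0006° of longitude at 63.1251° is 0.0006 × 110574 × cos 63.1251° ≈ 0.0006 × 49984.3 = 29.9906 m.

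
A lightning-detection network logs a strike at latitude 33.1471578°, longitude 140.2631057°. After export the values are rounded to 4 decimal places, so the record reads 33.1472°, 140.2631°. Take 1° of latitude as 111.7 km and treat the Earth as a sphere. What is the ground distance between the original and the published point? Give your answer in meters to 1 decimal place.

4.7 meters

Δlat = 33.1471578 − 33.1472 = -0.0000422°; Δlon = 140.2631057 − 140.2631 = +0.0000057°.
N–S: -0.0000422° × 111700 m/° = -4.71374 m.
E–W at 33.1472°: 0.0000057° × 111700 × cos 33.1472° = 0.0000057 × 111700 × 0.8373 ≈ 0.533081 m.
Combined displacement = (4.71374² + 0.533081²)^½ ≈ 4.74379 m.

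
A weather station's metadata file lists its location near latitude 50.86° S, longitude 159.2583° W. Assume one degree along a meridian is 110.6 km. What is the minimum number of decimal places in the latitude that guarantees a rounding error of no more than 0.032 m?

7 decimal places

One degree of latitude covers 110600 m.
With N decimal places the half-ulp bound is 0.5·10⁻ᴺ°, or 0.5·10⁻ᴺ × 110600 m on the ground.
Need 0.5 × 110600 × 10⁻ᴺ ≤ 0.032 → 10⁻ᴺ ≤ 5.787e-07, so N ≥ 6.24.
So 7 decimal places suffice (0.00553 m); 6 would allow up to 0.0553 m.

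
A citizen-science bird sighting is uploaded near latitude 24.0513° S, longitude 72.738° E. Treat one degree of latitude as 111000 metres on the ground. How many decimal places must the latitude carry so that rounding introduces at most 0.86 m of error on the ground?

One degree of latitude covers 111000 m.
With N decimal places the half-ulp bound is 0.5·10⁻ᴺ°, or 0.5·10⁻ᴺ × 111000 m on the ground.
Need 0.5 × 111000 × 10⁻ᴺ ≤ 0.86 → 10⁻ᴺ ≤ 1.550e-05, so N ≥ 4.81.
At 4 places the error can reach 5.55 m, but 5 places keeps it to 0.555 m.

5 decimal places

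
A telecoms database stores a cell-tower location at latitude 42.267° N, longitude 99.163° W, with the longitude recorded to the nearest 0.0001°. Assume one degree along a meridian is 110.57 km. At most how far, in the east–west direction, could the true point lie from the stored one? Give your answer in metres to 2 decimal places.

4.09 metres

Rounding to 4 decimal places leaves the longitude within ±5e-05° of the true value.
At latitude 42.267° a degree of longitude spans 110570 m × cos 42.267° = 110570 × 0.7400 ≈ 81823.9 m.
East–west error: 5e-05° × 81823.9 m/° ≈ 4.09119 m.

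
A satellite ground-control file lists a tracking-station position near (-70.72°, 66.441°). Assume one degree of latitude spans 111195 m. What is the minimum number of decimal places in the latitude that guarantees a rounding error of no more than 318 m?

One degree of latitude covers 111195 m.
Rounding to N decimal places gives at most 0.5 × 10⁻ᴺ degrees of error, i.e. 0.5 × 10⁻ᴺ × 111195 m.
Setting 55597.5 × 10⁻ᴺ ≤ 318 gives 10ᴺ ≥ 174.8, i.e. N ≥ 2.24.
N = 2 would give 556 m (too coarse); N = 3 gives 55.6 m ≤ 318 m.

3 decimal places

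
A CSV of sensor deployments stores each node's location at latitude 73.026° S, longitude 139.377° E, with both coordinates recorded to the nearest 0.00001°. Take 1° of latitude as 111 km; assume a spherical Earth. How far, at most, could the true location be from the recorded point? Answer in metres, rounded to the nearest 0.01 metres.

Rounding to 5 decimal places leaves each coordinate within ±5e-06° of the true value.
North–south component: 5e-06° × 111000 = 0.555 m.
Longitude error → 5e-06 × 111000 × cos 73.026° = 5e-06 × 111000 × 0.2919 ≈ 0.162025 m.
Worst case both components are at the extreme and orthogonal: √(0.555² + 0.162025²) ≈ 0.578167 m.

0.58 metres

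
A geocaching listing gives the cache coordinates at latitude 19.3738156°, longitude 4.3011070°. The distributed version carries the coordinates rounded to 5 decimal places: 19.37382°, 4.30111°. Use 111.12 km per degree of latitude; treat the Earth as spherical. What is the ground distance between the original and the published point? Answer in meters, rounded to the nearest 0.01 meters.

0.58 meters

The latitude changed by -0.0000044° and the longitude by -0.0000030°.
North–south shift: -0.0000044 × 111120 = -0.488928 m.
E–W at 19.3738°: -0.0000030° × 111120 × cos 19.3738° = -0.0000030 × 111120 × 0.9434 ≈ -0.314483 m.
Hypotenuse of the two orthogonal shifts: √(0.488928² + 0.314483²) = 0.581335 m.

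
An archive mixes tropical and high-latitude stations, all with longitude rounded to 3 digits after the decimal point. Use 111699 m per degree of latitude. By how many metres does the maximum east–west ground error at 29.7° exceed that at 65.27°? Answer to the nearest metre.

Rounding to 3 decimal places leaves the longitude within ±0.0005° of the true value.
Error at 29.7° = 0.0005° × 111699 × cos 29.7° ≈ 55.849 × 0.8686 = 48.513 m.
At 65.27°: 0.0005° × 111699 × cos 65.27° = 0.0005 × 111699 × 0.4183 ≈ 23.364 m.
So the lower-latitude error exceeds the higher by 48.513 − 23.364 = 25.148 m.

25 metres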